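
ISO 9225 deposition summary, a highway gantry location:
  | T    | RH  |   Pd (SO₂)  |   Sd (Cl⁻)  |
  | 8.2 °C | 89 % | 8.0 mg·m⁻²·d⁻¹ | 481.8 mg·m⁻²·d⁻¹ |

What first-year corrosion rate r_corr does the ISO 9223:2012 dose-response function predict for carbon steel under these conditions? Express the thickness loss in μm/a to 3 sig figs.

carbon steel: f(T) = +0.150·(T−10) [T≤10 °C] = -0.2700
  sulphur-dioxide contribution → 23.62 μm/a
  chloride contribution → 123 μm/a
  ⇒ r_corr(carbon steel) = 146.6 μm/a

r_corr = 147 μm/a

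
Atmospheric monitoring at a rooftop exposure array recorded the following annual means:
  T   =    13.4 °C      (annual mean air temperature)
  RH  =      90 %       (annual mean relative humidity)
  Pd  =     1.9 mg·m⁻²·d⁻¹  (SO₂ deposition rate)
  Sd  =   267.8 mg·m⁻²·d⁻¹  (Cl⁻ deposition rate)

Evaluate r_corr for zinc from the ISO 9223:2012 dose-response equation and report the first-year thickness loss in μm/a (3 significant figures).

r_corr = 3.56 μm/a

zinc: f(T) = -0.071·(T−10) [T>10 °C] = -0.2414
  sulphur-dioxide contribution → 0.8441 μm/a
  chloride contribution → 2.718 μm/a
  ⇒ r_corr(zinc) = 3.562 μm/a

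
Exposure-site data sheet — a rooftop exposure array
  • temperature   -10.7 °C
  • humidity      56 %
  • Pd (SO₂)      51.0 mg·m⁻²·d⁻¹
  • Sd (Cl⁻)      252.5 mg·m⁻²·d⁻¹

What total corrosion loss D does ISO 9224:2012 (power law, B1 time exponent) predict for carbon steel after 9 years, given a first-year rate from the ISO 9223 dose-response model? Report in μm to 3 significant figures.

D(9) = 47.0 μm

carbon steel: temperature factor f = +0.150·(-20.7) = -3.1050
  SO₂ term: 1.77·51.0^0.52·exp(0.02·56-3.1050) = 1.879
  Cl⁻ term: 0.102·252.5^0.62·exp(0.033·56+0.04·-10.7) = 13.02
  sum: 1.879 + 13.02 → r_corr = 14.9 μm/a
ISO 9224: D(t) = r_corr · t^b with b = 0.523 (carbon steel, B1)
  D(9) = 14.9 × 9^0.523 = 14.9 × 3.156 = 47.02 μm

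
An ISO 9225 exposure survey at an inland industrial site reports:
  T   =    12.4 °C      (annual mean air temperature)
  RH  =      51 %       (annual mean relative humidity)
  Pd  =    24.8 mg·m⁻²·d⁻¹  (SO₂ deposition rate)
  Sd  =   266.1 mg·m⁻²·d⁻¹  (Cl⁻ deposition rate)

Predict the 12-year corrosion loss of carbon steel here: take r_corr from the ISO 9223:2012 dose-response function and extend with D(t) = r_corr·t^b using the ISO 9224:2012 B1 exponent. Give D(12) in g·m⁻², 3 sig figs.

carbon steel: temperature factor f = -0.054·(2.4) = -0.1296
  sulphur-dioxide contribution → 22.9 μm/a
  chloride contribution → 28.74 μm/a
  ⇒ r_corr(carbon steel) = 51.64 μm/a
Long-term exponent b (ISO 9224 Table 2, B1) = 0.523
  D(12) = 51.64 × 12^0.523 = 51.64 × 3.668 = 189.4 μm
  Mass loss = 189.4 μm × 7.85 g/cm³ = 1487 g·m⁻²

D(12) = 1.49e+03 g·m⁻²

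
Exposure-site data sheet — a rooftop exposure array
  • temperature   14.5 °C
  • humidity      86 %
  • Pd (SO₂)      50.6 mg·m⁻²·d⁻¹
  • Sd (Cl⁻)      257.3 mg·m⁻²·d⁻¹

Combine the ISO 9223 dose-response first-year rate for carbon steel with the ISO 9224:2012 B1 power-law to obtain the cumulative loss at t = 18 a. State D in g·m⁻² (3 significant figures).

carbon steel: T>10 °C ⇒ hinge -0.054·(14.5−10) = -0.2430
  sulphur-dioxide contribution → 59.65 μm/a
  chloride contribution → 97.16 μm/a
  ⇒ r_corr(carbon steel) = 156.8 μm/a
Long-term exponent b (ISO 9224 Table 2, B1) = 0.523
  D(18) = 156.8 × 18^0.523 = 156.8 × 4.534 = 711 μm
  Mass loss = 711 μm × 7.85 g/cm³ = 5581 g·m⁻²

D(18) = 5.58e+03 g·m⁻²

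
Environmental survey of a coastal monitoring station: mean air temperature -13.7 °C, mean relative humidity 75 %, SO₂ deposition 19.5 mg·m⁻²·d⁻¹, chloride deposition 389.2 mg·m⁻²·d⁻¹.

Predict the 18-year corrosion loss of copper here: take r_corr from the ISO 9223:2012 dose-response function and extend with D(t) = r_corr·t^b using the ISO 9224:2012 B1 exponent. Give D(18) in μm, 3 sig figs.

D(18) = 3.01 μm

copper: f(T) = +0.126·(T−10) [T≤10 °C] = -2.9862
  sulphur-dioxide contribution → 0.04837 μm/a
  chloride contribution → 0.3901 μm/a
  ⇒ r_corr(copper) = 0.4384 μm/a
Power-law: D(18) = r_corr · 18^0.667
  D(18) = 0.4384 × 18^0.667 = 0.4384 × 6.875 = 3.014 μm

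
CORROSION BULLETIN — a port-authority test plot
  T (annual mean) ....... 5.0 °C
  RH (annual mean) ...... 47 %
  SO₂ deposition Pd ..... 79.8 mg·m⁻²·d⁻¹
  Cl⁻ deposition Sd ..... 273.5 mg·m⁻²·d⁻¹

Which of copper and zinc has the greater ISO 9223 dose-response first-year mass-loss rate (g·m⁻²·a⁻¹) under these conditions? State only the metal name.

copper: temperature factor f = +0.126·(-5.0) = -0.6300
  Pd branch = 0.0053·Pd^0.26·e^(0.059·RH+f) = 0.1411 μm/a
  Cl⁻ term: 0.01025·273.5^0.27·exp(0.036·47+0.049·5.0) = 0.3235
  sum: 0.1411 + 0.3235 → r_corr = 0.4646 μm/a
  mass loss = 0.4646 μm/a × 8.96 g/cm³ = 4.163 g·m⁻²·a⁻¹
zinc: temperature factor f = +0.038·(-5.0) = -0.1900
  SO₂ term: 0.0129·79.8^0.44·exp(0.046·47-0.1900) = 0.6366
  Cl⁻ term: 0.0175·273.5^0.57·exp(0.008·47+0.085·5.0) = 0.9549
  r_corr = 0.6366 + 0.9549 = 1.592 μm/a
  mass loss = 1.592 μm/a × 7.14 g/cm³ = 11.36 g·m⁻²·a⁻¹
Ordering by g·m⁻²·a⁻¹: zinc (11.4) > copper (4.16)

zinc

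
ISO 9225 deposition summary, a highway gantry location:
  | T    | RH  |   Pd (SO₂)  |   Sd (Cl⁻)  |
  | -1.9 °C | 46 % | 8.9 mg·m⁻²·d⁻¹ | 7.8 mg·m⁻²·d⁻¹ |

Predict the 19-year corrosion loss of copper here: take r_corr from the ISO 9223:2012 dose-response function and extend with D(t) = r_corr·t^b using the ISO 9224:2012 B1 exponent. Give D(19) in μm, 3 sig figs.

copper: f(T) = +0.126·(T−10) [T≤10 °C] = -1.4994
  sulphur-dioxide contribution → 0.03152 μm/a
  chloride contribution → 0.08518 μm/a
  total first-year rate 0.1167 μm/a
Long-term exponent b (ISO 9224 Table 2, B1) = 0.667
  D(19) = 0.1167 × 19^0.667 = 0.1167 × 7.127 = 0.8318 μm

D(19) = 0.832 μm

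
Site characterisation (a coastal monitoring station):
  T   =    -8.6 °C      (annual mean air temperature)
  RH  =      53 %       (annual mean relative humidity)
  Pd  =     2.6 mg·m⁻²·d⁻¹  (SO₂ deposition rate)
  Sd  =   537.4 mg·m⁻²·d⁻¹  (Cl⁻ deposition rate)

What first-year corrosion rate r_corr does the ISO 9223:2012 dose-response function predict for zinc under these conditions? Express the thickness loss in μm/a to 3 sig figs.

zinc: f(T) = +0.038·(T−10) [T≤10 °C] = -0.7068
  Pd branch = 0.0129·Pd^0.44·e^(0.046·RH+f) = 0.1109 μm/a
  Cl⁻ term: 0.0175·537.4^0.57·exp(0.008·53+0.085·-8.6) = 0.4634
  sum: 0.1109 + 0.4634 → r_corr = 0.5743 μm/a

r_corr = 0.574 μm/a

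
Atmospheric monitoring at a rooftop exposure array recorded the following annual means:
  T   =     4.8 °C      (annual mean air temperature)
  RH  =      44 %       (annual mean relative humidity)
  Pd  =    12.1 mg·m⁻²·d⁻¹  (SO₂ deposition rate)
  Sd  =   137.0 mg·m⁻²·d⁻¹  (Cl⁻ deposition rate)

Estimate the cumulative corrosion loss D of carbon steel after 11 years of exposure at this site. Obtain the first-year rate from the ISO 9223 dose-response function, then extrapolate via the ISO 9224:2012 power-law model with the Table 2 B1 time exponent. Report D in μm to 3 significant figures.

carbon steel: temperature factor f = +0.150·(-5.2) = -0.7800
  sulphur-dioxide contribution → 7.152 μm/a
  chloride contribution → 11.15 μm/a
  total first-year rate 18.3 μm/a
Long-term exponent b (ISO 9224 Table 2, B1) = 0.523
  D(11) = 18.3 × 11^0.523 = 18.3 × 3.505 = 64.15 μm

D(11) = 64.2 μm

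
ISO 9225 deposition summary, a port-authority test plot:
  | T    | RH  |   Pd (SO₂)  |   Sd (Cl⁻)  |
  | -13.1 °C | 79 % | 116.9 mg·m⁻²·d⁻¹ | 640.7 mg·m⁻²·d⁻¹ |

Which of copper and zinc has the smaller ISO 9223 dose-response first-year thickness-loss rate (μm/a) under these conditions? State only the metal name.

copper

copper: T≤10 °C ⇒ hinge +0.126·(-13.1−10) = -2.9106
  sulphur-dioxide contribution → 0.1052 μm/a
  chloride contribution → 0.5307 μm/a
  ⇒ r_corr(copper) = 0.636 μm/a
zinc: temperature factor f = +0.038·(-23.1) = -0.8778
  sulphur-dioxide contribution → 1.65 μm/a
  chloride contribution → 0.4302 μm/a
  ⇒ r_corr(zinc) = 2.08 μm/a
Ordering by μm/a: zinc (2.08) > copper (0.636)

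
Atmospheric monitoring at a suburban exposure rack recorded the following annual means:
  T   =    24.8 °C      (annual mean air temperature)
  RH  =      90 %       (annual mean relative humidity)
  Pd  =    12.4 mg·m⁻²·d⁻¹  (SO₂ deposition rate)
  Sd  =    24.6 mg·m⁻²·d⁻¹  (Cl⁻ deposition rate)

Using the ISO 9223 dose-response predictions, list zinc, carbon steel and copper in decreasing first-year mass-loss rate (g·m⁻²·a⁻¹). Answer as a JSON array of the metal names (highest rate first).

zinc: f(T) = -0.071·(T−10) [T>10 °C] = -1.0508
  Pd branch = 0.0129·Pd^0.44·e^(0.046·RH+f) = 0.8577 μm/a
  Cl⁻ term: 0.0175·24.6^0.57·exp(0.008·90+0.085·24.8) = 1.837
  sum: 0.8577 + 1.837 → r_corr = 2.694 μm/a
  mass loss = 2.694 μm/a × 7.14 g/cm³ = 19.24 g·m⁻²·a⁻¹
carbon steel: temperature factor f = -0.054·(14.8) = -0.7992
  SO₂ term: 1.77·12.4^0.52·exp(0.02·90-0.7992) = 17.83
  Cl⁻ term: 0.102·24.6^0.62·exp(0.033·90+0.04·24.8) = 39.05
  r_corr = 17.83 + 39.05 = 56.88 μm/a
  mass loss = 56.88 μm/a × 7.85 g/cm³ = 446.5 g·m⁻²·a⁻¹
copper: f(T) = -0.080·(T−10) [T>10 °C] = -1.1840
  Pd branch = 0.0053·Pd^0.26·e^(0.059·RH+f) = 0.6316 μm/a
  Cl⁻ term: 0.01025·24.6^0.27·exp(0.036·90+0.049·24.8) = 2.095
  sum: 0.6316 + 2.095 → r_corr = 2.726 μm/a
  mass loss = 2.726 μm/a × 8.96 g/cm³ = 24.43 g·m⁻²·a⁻¹
Ordering by g·m⁻²·a⁻¹: carbon steel (447) > copper (24.4) > zinc (19.2)

["carbon steel", "copper", "zinc"]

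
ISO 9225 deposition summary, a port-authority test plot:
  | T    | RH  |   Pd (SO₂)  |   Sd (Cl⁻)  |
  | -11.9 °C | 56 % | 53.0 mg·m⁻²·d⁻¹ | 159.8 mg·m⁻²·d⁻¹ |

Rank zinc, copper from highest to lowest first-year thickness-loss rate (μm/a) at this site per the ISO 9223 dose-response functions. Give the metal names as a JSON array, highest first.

["zinc", "copper"]

zinc: T≤10 °C ⇒ hinge +0.038·(-11.9−10) = -0.8322
  SO₂ term: 0.0129·53.0^0.44·exp(0.046·56-0.8322) = 0.4232
  Cl⁻ term: 0.0175·159.8^0.57·exp(0.008·56+0.085·-11.9) = 0.1796
  r_corr = 0.4232 + 0.1796 = 0.6029 μm/a
copper: T≤10 °C ⇒ hinge +0.126·(-11.9−10) = -2.7594
  SO₂ term: 0.0053·53.0^0.26·exp(0.059·56-2.7594) = 0.02565
  Sd branch = 0.01025·Sd^0.27·e^(0.036·RH+0.049·T) = 0.169 μm/a
  sum: 0.02565 + 0.169 → r_corr = 0.1947 μm/a
Ordering by μm/a: zinc (0.603) > copper (0.195)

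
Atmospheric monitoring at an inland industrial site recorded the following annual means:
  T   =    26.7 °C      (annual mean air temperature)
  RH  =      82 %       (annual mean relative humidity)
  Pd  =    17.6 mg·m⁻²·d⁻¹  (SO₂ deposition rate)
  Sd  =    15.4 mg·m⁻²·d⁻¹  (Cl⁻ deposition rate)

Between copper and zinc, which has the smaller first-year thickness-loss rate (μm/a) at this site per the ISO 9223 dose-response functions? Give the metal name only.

copper

copper: T>10 °C ⇒ hinge -0.080·(26.7−10) = -1.3360
  SO₂ term: 0.0053·17.6^0.26·exp(0.059·82-1.3360) = 0.3707
  Cl⁻ term: 0.01025·15.4^0.27·exp(0.036·82+0.049·26.7) = 1.519
  r_corr = 0.3707 + 1.519 = 1.89 μm/a
zinc: temperature factor f = -0.071·(16.7) = -1.1857
  Pd branch = 0.0129·Pd^0.44·e^(0.046·RH+f) = 0.6051 μm/a
  Cl⁻ term: 0.0175·15.4^0.57·exp(0.008·82+0.085·26.7) = 1.55
  sum: 0.6051 + 1.55 → r_corr = 2.156 μm/a
Ordering by μm/a: zinc (2.16) > copper (1.89)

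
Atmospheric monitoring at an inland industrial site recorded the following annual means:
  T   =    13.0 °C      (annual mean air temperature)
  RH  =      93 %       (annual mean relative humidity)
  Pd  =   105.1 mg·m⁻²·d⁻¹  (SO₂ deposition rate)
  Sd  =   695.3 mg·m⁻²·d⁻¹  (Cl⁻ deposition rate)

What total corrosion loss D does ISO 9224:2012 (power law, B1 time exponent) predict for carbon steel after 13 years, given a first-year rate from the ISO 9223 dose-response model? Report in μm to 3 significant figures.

D(13) = 1.23e+03 μm

carbon steel: f(T) = -0.054·(T−10) [T>10 °C] = -0.1620
  SO₂ term: 1.77·105.1^0.52·exp(0.02·93-0.1620) = 108.8
  Sd branch = 0.102·Sd^0.62·e^(0.033·RH+0.04·T) = 213.5 μm/a
  r_corr = 108.8 + 213.5 = 322.3 μm/a
Long-term exponent b (ISO 9224 Table 2, B1) = 0.523
  D(13) = 322.3 × 13^0.523 = 322.3 × 3.825 = 1233 μm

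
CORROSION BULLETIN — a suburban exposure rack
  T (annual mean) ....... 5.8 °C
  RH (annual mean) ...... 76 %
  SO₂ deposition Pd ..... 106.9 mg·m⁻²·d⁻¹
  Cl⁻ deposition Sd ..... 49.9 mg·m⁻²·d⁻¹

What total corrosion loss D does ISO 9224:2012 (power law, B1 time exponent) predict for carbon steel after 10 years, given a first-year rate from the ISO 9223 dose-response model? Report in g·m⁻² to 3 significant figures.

carbon steel: f(T) = +0.150·(T−10) [T≤10 °C] = -0.6300
  SO₂ term: 1.77·106.9^0.52·exp(0.02·76-0.6300) = 48.93
  Cl⁻ term: 0.102·49.9^0.62·exp(0.033·76+0.04·5.8) = 17.84
  r_corr = 48.93 + 17.84 = 66.77 μm/a
Long-term exponent b (ISO 9224 Table 2, B1) = 0.523
  D(10) = 66.77 × 10^0.523 = 66.77 × 3.334 = 222.6 μm
  Mass loss = 222.6 μm × 7.85 g/cm³ = 1748 g·m⁻²

D(10) = 1.75e+03 g·m⁻²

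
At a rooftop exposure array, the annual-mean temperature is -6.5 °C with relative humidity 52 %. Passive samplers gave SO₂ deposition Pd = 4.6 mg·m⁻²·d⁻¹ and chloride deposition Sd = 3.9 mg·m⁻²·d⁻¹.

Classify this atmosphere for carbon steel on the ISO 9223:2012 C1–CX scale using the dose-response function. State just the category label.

C2

carbon steel: f(T) = +0.150·(T−10) [T≤10 °C] = -2.4750
  Pd branch = 1.77·Pd^0.52·e^(0.02·RH+f) = 0.932 μm/a
  Sd branch = 0.102·Sd^0.62·e^(0.033·RH+0.04·T) = 1.017 μm/a
  sum: 0.932 + 1.017 → r_corr = 1.949 μm/a
Category bounds: 1.3…25 μm/a bracket r_corr ⇒ C2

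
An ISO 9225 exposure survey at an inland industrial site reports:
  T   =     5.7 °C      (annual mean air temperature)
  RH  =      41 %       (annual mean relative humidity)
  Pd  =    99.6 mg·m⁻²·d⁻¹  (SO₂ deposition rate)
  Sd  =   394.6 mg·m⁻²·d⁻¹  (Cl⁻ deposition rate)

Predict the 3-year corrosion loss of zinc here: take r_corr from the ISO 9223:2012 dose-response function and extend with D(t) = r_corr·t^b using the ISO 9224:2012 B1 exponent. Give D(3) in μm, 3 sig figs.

D(3) = 4.24 μm

zinc: f(T) = +0.038·(T−10) [T≤10 °C] = -0.1634
  SO₂ term: 0.0129·99.6^0.44·exp(0.046·41-0.1634) = 0.5469
  Sd branch = 0.0175·Sd^0.57·e^(0.008·RH+0.085·T) = 1.19 μm/a
  r_corr = 0.5469 + 1.19 = 1.737 μm/a
ISO 9224: D(t) = r_corr · t^b with b = 0.813 (zinc, B1)
  D(3) = 1.737 × 3^0.813 = 1.737 × 2.443 = 4.244 μm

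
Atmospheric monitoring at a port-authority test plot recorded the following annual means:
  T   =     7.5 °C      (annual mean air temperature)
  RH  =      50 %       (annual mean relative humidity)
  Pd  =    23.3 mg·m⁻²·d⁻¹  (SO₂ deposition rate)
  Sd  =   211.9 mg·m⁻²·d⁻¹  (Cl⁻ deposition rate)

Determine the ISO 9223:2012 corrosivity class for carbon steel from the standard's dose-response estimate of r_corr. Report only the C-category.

carbon steel: f(T) = +0.150·(T−10) [T≤10 °C] = -0.3750
  Pd branch = 1.77·Pd^0.52·e^(0.02·RH+f) = 17 μm/a
  Sd branch = 0.102·Sd^0.62·e^(0.033·RH+0.04·T) = 19.85 μm/a
  r_corr = 17 + 19.85 = 36.85 μm/a
36.8 μm/a falls in (25, 50] for carbon steel → category C3

C3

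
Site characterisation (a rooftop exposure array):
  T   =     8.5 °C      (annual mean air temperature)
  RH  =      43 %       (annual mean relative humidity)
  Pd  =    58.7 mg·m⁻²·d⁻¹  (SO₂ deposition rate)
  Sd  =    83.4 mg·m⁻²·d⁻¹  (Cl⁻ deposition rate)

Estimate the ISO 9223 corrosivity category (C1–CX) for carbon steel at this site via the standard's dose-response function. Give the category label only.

carbon steel: f(T) = +0.150·(T−10) [T≤10 °C] = -0.2250
  Pd branch = 1.77·Pd^0.52·e^(0.02·RH+f) = 27.76 μm/a
  Sd branch = 0.102·Sd^0.62·e^(0.033·RH+0.04·T) = 9.197 μm/a
  sum: 27.76 + 9.197 → r_corr = 36.96 μm/a
ISO 9223 Table 2 (carbon steel): 25 < 37 ≤ 50 μm/a ⇒ C3

C3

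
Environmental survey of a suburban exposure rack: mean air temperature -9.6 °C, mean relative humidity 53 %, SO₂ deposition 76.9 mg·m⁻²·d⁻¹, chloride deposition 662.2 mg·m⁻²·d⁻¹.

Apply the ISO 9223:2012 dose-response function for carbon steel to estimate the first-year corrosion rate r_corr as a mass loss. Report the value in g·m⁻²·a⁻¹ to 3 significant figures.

carbon steel: temperature factor f = +0.150·(-19.6) = -2.9400
  sulphur-dioxide contribution → 2.583 μm/a
  chloride contribution → 22.41 μm/a
  ⇒ r_corr(carbon steel) = 24.99 μm/a
Convert to mass loss: 24.99 μm/a × 7.85 g/cm³ = 196.2 g·m⁻²·a⁻¹

r_corr = 196 g·m⁻²·a⁻¹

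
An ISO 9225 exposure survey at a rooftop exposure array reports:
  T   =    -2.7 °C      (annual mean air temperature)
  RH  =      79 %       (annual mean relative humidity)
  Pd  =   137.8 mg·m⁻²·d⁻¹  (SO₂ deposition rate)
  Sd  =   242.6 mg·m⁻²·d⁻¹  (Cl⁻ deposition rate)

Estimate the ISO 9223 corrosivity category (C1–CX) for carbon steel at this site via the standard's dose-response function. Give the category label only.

C4

carbon steel: f(T) = +0.150·(T−10) [T≤10 °C] = -1.9050
  sulphur-dioxide contribution → 16.57 μm/a
  chloride contribution → 37.37 μm/a
  total first-year rate 53.94 μm/a
Category bounds: 50…80 μm/a bracket r_corr ⇒ C4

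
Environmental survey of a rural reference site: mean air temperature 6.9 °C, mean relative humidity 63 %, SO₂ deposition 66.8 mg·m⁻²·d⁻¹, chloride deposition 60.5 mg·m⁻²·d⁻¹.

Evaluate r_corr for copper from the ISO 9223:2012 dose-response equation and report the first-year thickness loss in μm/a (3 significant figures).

r_corr = 0.860 μm/a

copper: temperature factor f = +0.126·(-3.1) = -0.3906
  sulphur-dioxide contribution → 0.4399 μm/a
  chloride contribution → 0.4204 μm/a
  ⇒ r_corr(copper) = 0.8603 μm/a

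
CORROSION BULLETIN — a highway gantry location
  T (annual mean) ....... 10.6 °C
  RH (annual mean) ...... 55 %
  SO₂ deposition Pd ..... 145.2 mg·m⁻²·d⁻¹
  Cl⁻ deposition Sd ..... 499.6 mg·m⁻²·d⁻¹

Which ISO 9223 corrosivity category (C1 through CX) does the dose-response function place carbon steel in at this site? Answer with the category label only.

carbon steel: f(T) = -0.054·(T−10) [T>10 °C] = -0.0324
  sulphur-dioxide contribution → 68.52 μm/a
  chloride contribution → 45.1 μm/a
  total first-year rate 113.6 μm/a
ISO 9223 Table 2 (carbon steel): 80 < 114 ≤ 200 μm/a ⇒ C5

C5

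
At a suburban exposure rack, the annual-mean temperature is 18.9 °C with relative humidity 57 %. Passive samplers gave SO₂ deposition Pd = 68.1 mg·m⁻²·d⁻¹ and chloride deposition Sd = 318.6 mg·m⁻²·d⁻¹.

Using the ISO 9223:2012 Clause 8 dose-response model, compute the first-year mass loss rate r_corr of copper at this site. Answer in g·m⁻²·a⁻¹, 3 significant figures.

r_corr = 10.6 g·m⁻²·a⁻¹

copper: f(T) = -0.080·(T−10) [T>10 °C] = -0.7120
  sulphur-dioxide contribution → 0.225 μm/a
  chloride contribution → 0.9549 μm/a
  ⇒ r_corr(copper) = 1.18 μm/a
Convert to mass loss: 1.18 μm/a × 8.96 g/cm³ = 10.57 g·m⁻²·a⁻¹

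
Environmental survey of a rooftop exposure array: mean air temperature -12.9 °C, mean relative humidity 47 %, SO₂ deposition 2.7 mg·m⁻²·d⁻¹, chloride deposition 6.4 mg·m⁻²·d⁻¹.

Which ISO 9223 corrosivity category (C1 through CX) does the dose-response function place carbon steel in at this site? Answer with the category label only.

C1

carbon steel: T≤10 °C ⇒ hinge +0.150·(-12.9−10) = -3.4350
  Pd branch = 1.77·Pd^0.52·e^(0.02·RH+f) = 0.2447 μm/a
  Cl⁻ term: 0.102·6.4^0.62·exp(0.033·47+0.04·-12.9) = 0.9077
  sum: 0.2447 + 0.9077 → r_corr = 1.152 μm/a
Category bounds: 0…1.3 μm/a bracket r_corr ⇒ C1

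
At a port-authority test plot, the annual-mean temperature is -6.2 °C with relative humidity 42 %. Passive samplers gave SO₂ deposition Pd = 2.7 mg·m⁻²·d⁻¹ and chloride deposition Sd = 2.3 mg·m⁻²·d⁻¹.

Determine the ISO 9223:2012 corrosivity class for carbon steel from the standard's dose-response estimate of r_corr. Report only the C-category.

carbon steel: T≤10 °C ⇒ hinge +0.150·(-6.2−10) = -2.4300
  sulphur-dioxide contribution → 0.605 μm/a
  chloride contribution → 0.5335 μm/a
  total first-year rate 1.138 μm/a
ISO 9223 Table 2 (carbon steel): 0 < 1.14 ≤ 1.3 μm/a ⇒ C1

C1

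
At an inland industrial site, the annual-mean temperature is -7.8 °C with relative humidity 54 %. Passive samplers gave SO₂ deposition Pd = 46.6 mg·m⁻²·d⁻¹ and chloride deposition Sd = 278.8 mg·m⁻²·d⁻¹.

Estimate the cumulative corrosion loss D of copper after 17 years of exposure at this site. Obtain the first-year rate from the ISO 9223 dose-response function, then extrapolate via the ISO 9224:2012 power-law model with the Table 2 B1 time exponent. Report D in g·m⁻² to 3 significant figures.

D(17) = 15.4 g·m⁻²

copper: temperature factor f = +0.126·(-17.8) = -2.2428
  SO₂ term: 0.0053·46.6^0.26·exp(0.059·54-2.2428) = 0.03696
  Sd branch = 0.01025·Sd^0.27·e^(0.036·RH+0.049·T) = 0.2235 μm/a
  sum: 0.03696 + 0.2235 → r_corr = 0.2604 μm/a
ISO 9224: D(t) = r_corr · t^b with b = 0.667 (copper, B1)
  D(17) = 0.2604 × 17^0.667 = 0.2604 × 6.618 = 1.723 μm
  Mass loss = 1.723 μm × 8.96 g/cm³ = 15.44 g·m⁻²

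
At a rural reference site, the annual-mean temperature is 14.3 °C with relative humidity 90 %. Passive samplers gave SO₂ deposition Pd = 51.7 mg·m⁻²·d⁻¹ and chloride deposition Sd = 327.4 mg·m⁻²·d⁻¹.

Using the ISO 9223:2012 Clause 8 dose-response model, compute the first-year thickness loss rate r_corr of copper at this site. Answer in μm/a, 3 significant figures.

r_corr = 4.64 μm/a

copper: temperature factor f = -0.080·(4.3) = -0.3440
  sulphur-dioxide contribution → 2.121 μm/a
  chloride contribution → 2.519 μm/a
  ⇒ r_corr(copper) = 4.64 μm/a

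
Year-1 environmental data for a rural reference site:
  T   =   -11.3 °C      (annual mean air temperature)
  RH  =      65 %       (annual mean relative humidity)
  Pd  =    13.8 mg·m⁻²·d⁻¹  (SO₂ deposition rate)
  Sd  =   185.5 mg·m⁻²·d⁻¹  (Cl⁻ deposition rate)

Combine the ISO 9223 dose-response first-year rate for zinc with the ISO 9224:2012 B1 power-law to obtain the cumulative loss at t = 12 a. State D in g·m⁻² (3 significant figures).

D(12) = 31.4 g·m⁻²

zinc: temperature factor f = +0.038·(-21.3) = -0.8094
  sulphur-dioxide contribution → 0.3624 μm/a
  chloride contribution → 0.2212 μm/a
  ⇒ r_corr(zinc) = 0.5835 μm/a
ISO 9224: D(t) = r_corr · t^b with b = 0.813 (zinc, B1)
  D(12) = 0.5835 × 12^0.813 = 0.5835 × 7.54 = 4.4 μm
  Mass loss = 4.4 μm × 7.14 g/cm³ = 31.41 g·m⁻²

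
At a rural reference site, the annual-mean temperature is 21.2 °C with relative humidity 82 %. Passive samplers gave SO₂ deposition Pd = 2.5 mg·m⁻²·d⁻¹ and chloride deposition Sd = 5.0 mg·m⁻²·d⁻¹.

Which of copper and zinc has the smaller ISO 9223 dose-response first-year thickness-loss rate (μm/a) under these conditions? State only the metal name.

copper: T>10 °C ⇒ hinge -0.080·(21.2−10) = -0.8960
  sulphur-dioxide contribution → 0.3465 μm/a
  chloride contribution → 0.8563 μm/a
  total first-year rate 1.203 μm/a
zinc: T>10 °C ⇒ hinge -0.071·(21.2−10) = -0.7952
  sulphur-dioxide contribution → 0.3789 μm/a
  chloride contribution → 0.5116 μm/a
  ⇒ r_corr(zinc) = 0.8905 μm/a
Ordering by μm/a: copper (1.2) > zinc (0.89)

zinc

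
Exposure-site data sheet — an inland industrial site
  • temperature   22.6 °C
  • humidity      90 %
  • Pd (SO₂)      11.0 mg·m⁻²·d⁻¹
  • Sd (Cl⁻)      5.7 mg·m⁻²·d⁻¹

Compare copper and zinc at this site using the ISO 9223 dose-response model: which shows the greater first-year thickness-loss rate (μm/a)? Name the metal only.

copper: temperature factor f = -0.080·(12.6) = -1.0080
  Pd branch = 0.0053·Pd^0.26·e^(0.059·RH+f) = 0.7301 μm/a
  Cl⁻ term: 0.01025·5.7^0.27·exp(0.036·90+0.049·22.6) = 1.267
  r_corr = 0.7301 + 1.267 = 1.997 μm/a
zinc: f(T) = -0.071·(T−10) [T>10 °C] = -0.8946
  Pd branch = 0.0129·Pd^0.44·e^(0.046·RH+f) = 0.9512 μm/a
  Cl⁻ term: 0.0175·5.7^0.57·exp(0.008·90+0.085·22.6) = 0.662
  sum: 0.9512 + 0.662 → r_corr = 1.613 μm/a
Ordering by μm/a: copper (2) > zinc (1.61)

copper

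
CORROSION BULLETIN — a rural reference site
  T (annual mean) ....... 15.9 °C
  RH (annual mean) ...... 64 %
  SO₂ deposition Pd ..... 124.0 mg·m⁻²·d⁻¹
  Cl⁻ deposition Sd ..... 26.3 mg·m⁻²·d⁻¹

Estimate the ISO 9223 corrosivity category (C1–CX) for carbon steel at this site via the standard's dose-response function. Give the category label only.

C4

carbon steel: T>10 °C ⇒ hinge -0.054·(15.9−10) = -0.3186
  SO₂ term: 1.77·124.0^0.52·exp(0.02·64-0.3186) = 56.77
  Sd branch = 0.102·Sd^0.62·e^(0.033·RH+0.04·T) = 12.09 μm/a
  r_corr = 56.77 + 12.09 = 68.85 μm/a
Category bounds: 50…80 μm/a bracket r_corr ⇒ C4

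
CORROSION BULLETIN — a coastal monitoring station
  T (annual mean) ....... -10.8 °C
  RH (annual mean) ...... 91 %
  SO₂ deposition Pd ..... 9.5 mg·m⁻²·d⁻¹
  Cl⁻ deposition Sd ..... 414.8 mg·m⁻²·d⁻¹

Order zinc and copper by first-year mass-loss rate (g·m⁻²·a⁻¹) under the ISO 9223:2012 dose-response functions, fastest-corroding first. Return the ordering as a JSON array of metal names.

zinc: temperature factor f = +0.038·(-20.8) = -0.7904
  SO₂ term: 0.0129·9.5^0.44·exp(0.046·91-0.7904) = 1.036
  Cl⁻ term: 0.0175·414.8^0.57·exp(0.008·91+0.085·-10.8) = 0.4495
  sum: 1.036 + 0.4495 → r_corr = 1.486 μm/a
  mass loss = 1.486 μm/a × 7.14 g/cm³ = 10.61 g·m⁻²·a⁻¹
copper: T≤10 °C ⇒ hinge +0.126·(-10.8−10) = -2.6208
  SO₂ term: 0.0053·9.5^0.26·exp(0.059·91-2.6208) = 0.1486
  Cl⁻ term: 0.01025·414.8^0.27·exp(0.036·91+0.049·-10.8) = 0.8137
  sum: 0.1486 + 0.8137 → r_corr = 0.9623 μm/a
  mass loss = 0.9623 μm/a × 8.96 g/cm³ = 8.622 g·m⁻²·a⁻¹
Ordering by g·m⁻²·a⁻¹: zinc (10.6) > copper (8.62)

["zinc", "copper"]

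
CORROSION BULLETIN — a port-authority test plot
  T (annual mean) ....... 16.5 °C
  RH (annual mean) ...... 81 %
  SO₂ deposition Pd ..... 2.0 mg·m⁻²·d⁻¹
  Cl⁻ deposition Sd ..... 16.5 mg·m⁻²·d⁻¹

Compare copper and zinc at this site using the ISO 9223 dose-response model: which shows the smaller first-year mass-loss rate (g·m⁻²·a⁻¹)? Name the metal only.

copper: T>10 °C ⇒ hinge -0.080·(16.5−10) = -0.5200
  SO₂ term: 0.0053·2.0^0.26·exp(0.059·81-0.5200) = 0.449
  Cl⁻ term: 0.01025·16.5^0.27·exp(0.036·81+0.049·16.5) = 0.9057
  r_corr = 0.449 + 0.9057 = 1.355 μm/a
  mass loss = 1.355 μm/a × 8.96 g/cm³ = 12.14 g·m⁻²·a⁻¹
zinc: T>10 °C ⇒ hinge -0.071·(16.5−10) = -0.4615
  Pd branch = 0.0129·Pd^0.44·e^(0.046·RH+f) = 0.4579 μm/a
  Cl⁻ term: 0.0175·16.5^0.57·exp(0.008·81+0.085·16.5) = 0.6722
  r_corr = 0.4579 + 0.6722 = 1.13 μm/a
  mass loss = 1.13 μm/a × 7.14 g/cm³ = 8.069 g·m⁻²·a⁻¹
Ordering by g·m⁻²·a⁻¹: copper (12.1) > zinc (8.07)

zinc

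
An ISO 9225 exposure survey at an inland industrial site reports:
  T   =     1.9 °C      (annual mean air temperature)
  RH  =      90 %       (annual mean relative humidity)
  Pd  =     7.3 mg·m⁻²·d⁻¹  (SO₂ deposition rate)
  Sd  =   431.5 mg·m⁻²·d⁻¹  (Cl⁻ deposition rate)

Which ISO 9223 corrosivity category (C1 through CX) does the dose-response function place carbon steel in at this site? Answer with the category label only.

carbon steel: temperature factor f = +0.150·(-8.1) = -1.2150
  SO₂ term: 1.77·7.3^0.52·exp(0.02·90-1.2150) = 8.932
  Cl⁻ term: 0.102·431.5^0.62·exp(0.033·90+0.04·1.9) = 92.29
  sum: 8.932 + 92.29 → r_corr = 101.2 μm/a
101 μm/a falls in (80, 200] for carbon steel → category C5

C5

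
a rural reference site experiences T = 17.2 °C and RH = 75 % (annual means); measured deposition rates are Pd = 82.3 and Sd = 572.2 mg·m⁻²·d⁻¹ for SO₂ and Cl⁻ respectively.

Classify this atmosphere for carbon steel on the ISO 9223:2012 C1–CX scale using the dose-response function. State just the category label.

carbon steel: temperature factor f = -0.054·(7.2) = -0.3888
  sulphur-dioxide contribution → 53.28 μm/a
  chloride contribution → 123.6 μm/a
  ⇒ r_corr(carbon steel) = 176.9 μm/a
ISO 9223 Table 2 (carbon steel): 80 < 177 ≤ 200 μm/a ⇒ C5

C5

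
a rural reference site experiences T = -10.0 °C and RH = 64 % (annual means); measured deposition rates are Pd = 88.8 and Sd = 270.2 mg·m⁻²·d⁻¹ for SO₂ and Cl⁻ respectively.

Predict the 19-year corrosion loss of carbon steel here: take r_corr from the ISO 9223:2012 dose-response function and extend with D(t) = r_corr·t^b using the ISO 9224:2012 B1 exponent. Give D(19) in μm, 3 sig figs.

carbon steel: T≤10 °C ⇒ hinge +0.150·(-10.0−10) = -3.0000
  SO₂ term: 1.77·88.8^0.52·exp(0.02·64-3.0000) = 3.267
  Sd branch = 0.102·Sd^0.62·e^(0.033·RH+0.04·T) = 18.19 μm/a
  sum: 3.267 + 18.19 → r_corr = 21.45 μm/a
Power-law: D(19) = r_corr · 19^0.523
  D(19) = 21.45 × 19^0.523 = 21.45 × 4.664 = 100.1 μm

D(19) = 100 μm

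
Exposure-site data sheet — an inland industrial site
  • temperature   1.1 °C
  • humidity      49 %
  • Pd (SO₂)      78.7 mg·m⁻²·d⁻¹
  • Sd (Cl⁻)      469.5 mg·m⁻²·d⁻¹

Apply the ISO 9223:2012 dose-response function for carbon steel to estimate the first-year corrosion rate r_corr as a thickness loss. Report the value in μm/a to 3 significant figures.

carbon steel: temperature factor f = +0.150·(-8.9) = -1.3350
  Pd branch = 1.77·Pd^0.52·e^(0.02·RH+f) = 12.01 μm/a
  Cl⁻ term: 0.102·469.5^0.62·exp(0.033·49+0.04·1.1) = 24.34
  r_corr = 12.01 + 24.34 = 36.36 μm/a

r_corr = 36.4 μm/a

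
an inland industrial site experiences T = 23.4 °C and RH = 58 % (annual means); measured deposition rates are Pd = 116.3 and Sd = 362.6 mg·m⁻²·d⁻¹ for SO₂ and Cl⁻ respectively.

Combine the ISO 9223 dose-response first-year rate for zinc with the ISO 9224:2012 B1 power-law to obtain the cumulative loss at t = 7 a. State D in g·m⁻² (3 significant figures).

zinc: f(T) = -0.071·(T−10) [T>10 °C] = -0.9514
  Pd branch = 0.0129·Pd^0.44·e^(0.046·RH+f) = 0.582 μm/a
  Sd branch = 0.0175·Sd^0.57·e^(0.008·RH+0.085·T) = 5.851 μm/a
  r_corr = 0.582 + 5.851 = 6.433 μm/a
Long-term exponent b (ISO 9224 Table 2, B1) = 0.813
  D(7) = 6.433 × 7^0.813 = 6.433 × 4.865 = 31.3 μm
  Mass loss = 31.3 μm × 7.14 g/cm³ = 223.5 g·m⁻²

D(7) = 223 g·m⁻²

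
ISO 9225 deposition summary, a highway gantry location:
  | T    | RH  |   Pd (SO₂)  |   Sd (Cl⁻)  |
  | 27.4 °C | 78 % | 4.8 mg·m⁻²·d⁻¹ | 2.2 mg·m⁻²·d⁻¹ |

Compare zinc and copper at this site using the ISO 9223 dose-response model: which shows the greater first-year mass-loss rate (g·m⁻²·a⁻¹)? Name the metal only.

copper

zinc: temperature factor f = -0.071·(17.4) = -1.2354
  SO₂ term: 0.0129·4.8^0.44·exp(0.046·78-1.2354) = 0.2704
  Sd branch = 0.0175·Sd^0.57·e^(0.008·RH+0.085·T) = 0.5256 μm/a
  r_corr = 0.2704 + 0.5256 = 0.7961 μm/a
  mass loss = 0.7961 μm/a × 7.14 g/cm³ = 5.684 g·m⁻²·a⁻¹
copper: temperature factor f = -0.080·(17.4) = -1.3920
  SO₂ term: 0.0053·4.8^0.26·exp(0.059·78-1.3920) = 0.1975
  Cl⁻ term: 0.01025·2.2^0.27·exp(0.036·78+0.049·27.4) = 0.8049
  sum: 0.1975 + 0.8049 → r_corr = 1.002 μm/a
  mass loss = 1.002 μm/a × 8.96 g/cm³ = 8.981 g·m⁻²·a⁻¹
Ordering by g·m⁻²·a⁻¹: copper (8.98) > zinc (5.68)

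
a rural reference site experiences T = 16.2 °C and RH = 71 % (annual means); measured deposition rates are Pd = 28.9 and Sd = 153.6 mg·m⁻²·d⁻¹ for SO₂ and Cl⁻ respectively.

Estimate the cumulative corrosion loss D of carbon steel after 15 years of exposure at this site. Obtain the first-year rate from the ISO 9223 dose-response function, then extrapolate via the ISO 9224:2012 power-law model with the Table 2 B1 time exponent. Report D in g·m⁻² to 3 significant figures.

D(15) = 2.46e+03 g·m⁻²

carbon steel: f(T) = -0.054·(T−10) [T>10 °C] = -0.3348
  Pd branch = 1.77·Pd^0.52·e^(0.02·RH+f) = 30.13 μm/a
  Sd branch = 0.102·Sd^0.62·e^(0.033·RH+0.04·T) = 46.04 μm/a
  r_corr = 30.13 + 46.04 = 76.17 μm/a
Long-term exponent b (ISO 9224 Table 2, B1) = 0.523
  D(15) = 76.17 × 15^0.523 = 76.17 × 4.122 = 313.9 μm
  Mass loss = 313.9 μm × 7.85 g/cm³ = 2464 g·m⁻²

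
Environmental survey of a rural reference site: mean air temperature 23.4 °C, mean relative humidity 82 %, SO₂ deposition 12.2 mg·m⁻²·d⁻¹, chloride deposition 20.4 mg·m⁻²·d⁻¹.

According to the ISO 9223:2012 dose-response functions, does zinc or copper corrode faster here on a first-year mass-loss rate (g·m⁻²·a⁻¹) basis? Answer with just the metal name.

copper

zinc: temperature factor f = -0.071·(13.4) = -0.9514
  SO₂ term: 0.0129·12.2^0.44·exp(0.046·82-0.9514) = 0.651
  Sd branch = 0.0175·Sd^0.57·e^(0.008·RH+0.085·T) = 1.375 μm/a
  sum: 0.651 + 1.375 → r_corr = 2.026 μm/a
  mass loss = 2.026 μm/a × 7.14 g/cm³ = 14.46 g·m⁻²·a⁻¹
copper: T>10 °C ⇒ hinge -0.080·(23.4−10) = -1.0720
  Pd branch = 0.0053·Pd^0.26·e^(0.059·RH+f) = 0.4388 μm/a
  Cl⁻ term: 0.01025·20.4^0.27·exp(0.036·82+0.049·23.4) = 1.394
  r_corr = 0.4388 + 1.394 = 1.833 μm/a
  mass loss = 1.833 μm/a × 8.96 g/cm³ = 16.42 g·m⁻²·a⁻¹
Ordering by g·m⁻²·a⁻¹: copper (16.4) > zinc (14.5)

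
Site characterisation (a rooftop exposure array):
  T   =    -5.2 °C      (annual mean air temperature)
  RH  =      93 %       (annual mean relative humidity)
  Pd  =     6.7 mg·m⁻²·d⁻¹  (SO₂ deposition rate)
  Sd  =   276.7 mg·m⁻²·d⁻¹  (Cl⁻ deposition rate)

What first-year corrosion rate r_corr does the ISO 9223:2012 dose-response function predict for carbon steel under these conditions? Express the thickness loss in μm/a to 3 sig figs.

carbon steel: f(T) = +0.150·(T−10) [T≤10 °C] = -2.2800
  SO₂ term: 1.77·6.7^0.52·exp(0.02·93-2.2800) = 3.127
  Sd branch = 0.102·Sd^0.62·e^(0.033·RH+0.04·T) = 58.23 μm/a
  r_corr = 3.127 + 58.23 = 61.36 μm/a

r_corr = 61.4 μm/a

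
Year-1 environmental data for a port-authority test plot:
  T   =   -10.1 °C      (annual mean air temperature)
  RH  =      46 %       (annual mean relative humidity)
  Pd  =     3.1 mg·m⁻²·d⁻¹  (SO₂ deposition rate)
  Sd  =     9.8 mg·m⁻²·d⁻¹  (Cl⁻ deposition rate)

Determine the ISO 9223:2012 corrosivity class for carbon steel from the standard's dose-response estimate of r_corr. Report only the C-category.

C2

carbon steel: T≤10 °C ⇒ hinge +0.150·(-10.1−10) = -3.0150
  sulphur-dioxide contribution → 0.3923 μm/a
  chloride contribution → 1.279 μm/a
  ⇒ r_corr(carbon steel) = 1.672 μm/a
Category bounds: 1.3…25 μm/a bracket r_corr ⇒ C2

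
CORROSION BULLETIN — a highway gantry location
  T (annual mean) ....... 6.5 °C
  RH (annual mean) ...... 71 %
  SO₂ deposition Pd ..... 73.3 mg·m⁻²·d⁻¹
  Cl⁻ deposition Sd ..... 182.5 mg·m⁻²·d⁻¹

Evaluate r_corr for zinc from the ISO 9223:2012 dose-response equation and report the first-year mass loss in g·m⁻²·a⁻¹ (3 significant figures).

r_corr = 21.4 g·m⁻²·a⁻¹

zinc: T≤10 °C ⇒ hinge +0.038·(6.5−10) = -0.1330
  Pd branch = 0.0129·Pd^0.44·e^(0.046·RH+f) = 1.958 μm/a
  Cl⁻ term: 0.0175·182.5^0.57·exp(0.008·71+0.085·6.5) = 1.044
  r_corr = 1.958 + 1.044 = 3.002 μm/a
Convert to mass loss: 3.002 μm/a × 7.14 g/cm³ = 21.43 g·m⁻²·a⁻¹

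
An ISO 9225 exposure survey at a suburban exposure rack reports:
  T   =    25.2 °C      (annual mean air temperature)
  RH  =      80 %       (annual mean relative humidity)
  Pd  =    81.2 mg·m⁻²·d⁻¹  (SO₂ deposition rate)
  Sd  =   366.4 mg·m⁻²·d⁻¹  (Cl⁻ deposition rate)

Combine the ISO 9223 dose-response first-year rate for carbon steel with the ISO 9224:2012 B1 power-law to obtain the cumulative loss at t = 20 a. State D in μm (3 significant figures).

carbon steel: T>10 °C ⇒ hinge -0.054·(25.2−10) = -0.8208
  SO₂ term: 1.77·81.2^0.52·exp(0.02·80-0.8208) = 37.96
  Sd branch = 0.102·Sd^0.62·e^(0.033·RH+0.04·T) = 152.3 μm/a
  r_corr = 37.96 + 152.3 = 190.2 μm/a
Long-term exponent b (ISO 9224 Table 2, B1) = 0.523
  D(20) = 190.2 × 20^0.523 = 190.2 × 4.791 = 911.3 μm

D(20) = 911 μm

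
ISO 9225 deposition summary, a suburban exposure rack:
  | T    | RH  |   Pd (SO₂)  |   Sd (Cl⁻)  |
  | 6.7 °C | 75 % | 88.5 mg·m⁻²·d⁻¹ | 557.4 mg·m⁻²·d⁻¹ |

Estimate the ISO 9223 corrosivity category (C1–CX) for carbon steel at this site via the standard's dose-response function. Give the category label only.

C5

carbon steel: f(T) = +0.150·(T−10) [T≤10 °C] = -0.4950
  sulphur-dioxide contribution → 49.76 μm/a
  chloride contribution → 79.89 μm/a
  total first-year rate 129.6 μm/a
130 μm/a falls in (80, 200] for carbon steel → category C5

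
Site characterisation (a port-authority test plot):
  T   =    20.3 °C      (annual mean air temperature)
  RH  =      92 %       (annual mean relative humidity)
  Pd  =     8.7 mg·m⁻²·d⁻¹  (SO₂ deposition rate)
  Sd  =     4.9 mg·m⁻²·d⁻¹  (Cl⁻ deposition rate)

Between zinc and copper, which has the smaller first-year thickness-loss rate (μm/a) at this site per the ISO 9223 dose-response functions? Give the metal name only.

zinc: temperature factor f = -0.071·(10.3) = -0.7313
  SO₂ term: 0.0129·8.7^0.44·exp(0.046·92-0.7313) = 1.107
  Cl⁻ term: 0.0175·4.9^0.57·exp(0.008·92+0.085·20.3) = 0.5075
  sum: 1.107 + 0.5075 → r_corr = 1.615 μm/a
copper: temperature factor f = -0.080·(10.3) = -0.8240
  SO₂ term: 0.0053·8.7^0.26·exp(0.059·92-0.8240) = 0.9291
  Cl⁻ term: 0.01025·4.9^0.27·exp(0.036·92+0.049·20.3) = 1.168
  sum: 0.9291 + 1.168 → r_corr = 2.097 μm/a
Ordering by μm/a: copper (2.1) > zinc (1.61)

zinc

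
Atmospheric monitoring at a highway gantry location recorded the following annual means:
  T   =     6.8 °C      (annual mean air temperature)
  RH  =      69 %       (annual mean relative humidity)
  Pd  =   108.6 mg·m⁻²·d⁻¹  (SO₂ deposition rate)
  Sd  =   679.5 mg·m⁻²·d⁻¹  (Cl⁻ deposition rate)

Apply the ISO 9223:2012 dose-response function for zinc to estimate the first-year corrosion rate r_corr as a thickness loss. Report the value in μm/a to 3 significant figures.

zinc: f(T) = +0.038·(T−10) [T≤10 °C] = -0.1216
  Pd branch = 0.0129·Pd^0.44·e^(0.046·RH+f) = 2.148 μm/a
  Cl⁻ term: 0.0175·679.5^0.57·exp(0.008·69+0.085·6.8) = 2.229
  r_corr = 2.148 + 2.229 = 4.377 μm/a

r_corr = 4.38 μm/a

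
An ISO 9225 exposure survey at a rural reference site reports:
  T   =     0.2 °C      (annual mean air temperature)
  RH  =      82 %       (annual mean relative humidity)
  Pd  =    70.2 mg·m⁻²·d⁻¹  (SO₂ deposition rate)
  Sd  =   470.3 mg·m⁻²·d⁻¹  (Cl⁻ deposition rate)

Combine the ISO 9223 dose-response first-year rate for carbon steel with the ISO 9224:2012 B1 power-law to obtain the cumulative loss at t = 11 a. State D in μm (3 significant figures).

D(11) = 312 μm

carbon steel: temperature factor f = +0.150·(-9.8) = -1.4700
  Pd branch = 1.77·Pd^0.52·e^(0.02·RH+f) = 19.14 μm/a
  Cl⁻ term: 0.102·470.3^0.62·exp(0.033·82+0.04·0.2) = 69.85
  r_corr = 19.14 + 69.85 = 88.99 μm/a
ISO 9224: D(t) = r_corr · t^b with b = 0.523 (carbon steel, B1)
  D(11) = 88.99 × 11^0.523 = 88.99 × 3.505 = 311.9 μm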